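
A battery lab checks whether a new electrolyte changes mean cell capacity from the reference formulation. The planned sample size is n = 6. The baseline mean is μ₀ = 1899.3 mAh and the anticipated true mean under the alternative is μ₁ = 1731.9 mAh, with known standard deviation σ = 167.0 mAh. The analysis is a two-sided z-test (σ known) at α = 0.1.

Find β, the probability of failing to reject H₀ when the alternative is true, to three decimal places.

β ≈ 0.209

Standardized effect: d = |μ₁ − μ₀| / σ = |1731.9 − 1899.3| / 167.0 = 1.0024
Noncentrality parameter: δ = d·√n = 1.0024 × √6 = 2.4554
Critical value for a two-sided test at α = 0.1: z_{α/2} = 1.645.
Power = Φ(δ − 1.645) + Φ(−δ − 1.645) = Φ(0.811) + Φ(-4.100) = 0.7912 + 0.0000 = 0.7912.
Type II error: β = 1 − power = 1 − 0.7912 = 0.2088.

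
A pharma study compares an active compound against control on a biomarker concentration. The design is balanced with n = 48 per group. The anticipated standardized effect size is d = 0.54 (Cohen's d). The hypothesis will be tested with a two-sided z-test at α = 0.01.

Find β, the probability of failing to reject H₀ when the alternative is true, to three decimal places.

β ≈ 0.472

Noncentrality parameter: λ = d·√(n/2) = 0.54 × √(48/2) = 2.6454
Two-sided α = 0.01 → critical value z_{0.005} = 2.576.
Power = Φ(λ − 2.576) + Φ(−λ − 2.576) = Φ(0.070) + Φ(-5.221) = 0.5278 + 0.0000 = 0.5278.
Type II error: β = 1 − power = 1 − 0.5278 = 0.4722.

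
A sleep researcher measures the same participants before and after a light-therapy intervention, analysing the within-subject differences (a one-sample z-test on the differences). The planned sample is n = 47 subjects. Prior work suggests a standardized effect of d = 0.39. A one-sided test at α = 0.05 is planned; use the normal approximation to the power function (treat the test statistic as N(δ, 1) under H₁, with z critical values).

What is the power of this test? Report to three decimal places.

Power ≈ 0.848

Noncentrality parameter: δ = d·√n = 0.39 × √47 = 2.6737
One-sided α = 0.05 → critical value z_{0.05} = 1.645.
Power = P(Z > 1.645 − δ) = Φ(1.029) = 0.8482.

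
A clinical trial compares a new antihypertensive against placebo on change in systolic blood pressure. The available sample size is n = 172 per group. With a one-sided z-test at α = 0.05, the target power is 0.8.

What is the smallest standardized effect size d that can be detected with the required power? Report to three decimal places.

Required noncentrality: δ = z_{0.05} + z_{0.20} = 1.645 + 0.842 = 2.486.
δ = d·√(n/2) ⇒ d = δ/√(n/2) = 2.486/√(172/2) = 0.2681.

d ≈ 0.268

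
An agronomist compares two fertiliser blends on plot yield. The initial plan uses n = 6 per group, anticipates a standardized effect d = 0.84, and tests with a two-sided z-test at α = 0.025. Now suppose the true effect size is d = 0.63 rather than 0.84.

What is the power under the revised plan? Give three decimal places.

With d = 0.63: δ = d·√(n/2) = 0.63 × √(6/2) = 1.0912. Critical value z_{0.0125} = 2.241.
Revised power = Φ(δ − 2.241) + Φ(−δ − 2.241) = Φ(-1.150) + Φ(-3.333) = 0.1250 + 0.0004 = 0.1255.

Power ≈ 0.125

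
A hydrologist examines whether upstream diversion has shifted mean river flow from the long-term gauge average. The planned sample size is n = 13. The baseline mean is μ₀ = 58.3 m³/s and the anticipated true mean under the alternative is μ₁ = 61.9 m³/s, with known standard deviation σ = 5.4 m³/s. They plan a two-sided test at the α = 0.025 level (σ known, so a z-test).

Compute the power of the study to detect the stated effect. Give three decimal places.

Power ≈ 0.564

Standardized effect: d = |μ₁ − μ₀| / σ = |61.9 − 58.3| / 5.4 = 0.6667
Noncentrality parameter: δ = d·√n = 0.6667 × √13 = 2.4037
Critical value for a two-sided test at α = 0.025: z_{α/2} = 2.241.
Power = Φ(δ − 2.241) + Φ(−δ − 2.241) = Φ(0.162) + Φ(-4.645) = 0.5645 + 0.0000 = 0.5645.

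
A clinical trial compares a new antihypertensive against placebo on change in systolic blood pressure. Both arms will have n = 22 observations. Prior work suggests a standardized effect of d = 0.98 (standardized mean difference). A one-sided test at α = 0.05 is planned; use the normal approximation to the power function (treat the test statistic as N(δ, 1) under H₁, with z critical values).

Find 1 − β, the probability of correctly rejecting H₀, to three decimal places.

Power ≈ 0.946

Noncentrality parameter: δ = d·√(n/2) = 0.98 × √(22/2) = 3.2503
One-sided α = 0.05 → critical value z_{0.05} = 1.645.
Power = Φ(δ − 1.645) = Φ(1.605) = 0.9458.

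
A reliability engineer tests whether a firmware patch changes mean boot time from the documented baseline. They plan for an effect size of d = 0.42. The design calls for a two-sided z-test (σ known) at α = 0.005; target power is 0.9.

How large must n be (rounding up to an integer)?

n = 95

For power 0.9 need Φ(δ − z_{0.0025}) = 0.9, so δ = z_{0.0025} + z_{0.10} = 2.807 + 1.282 = 4.089.
(For δ > 0 the lower-tail rejection region contributes negligibly to power, so the one-term inversion is standard.)
δ = d·√n ⇒ n = (δ/d)² = (4.089 / 0.42)² = 94.76.
Rounding up, n = 95.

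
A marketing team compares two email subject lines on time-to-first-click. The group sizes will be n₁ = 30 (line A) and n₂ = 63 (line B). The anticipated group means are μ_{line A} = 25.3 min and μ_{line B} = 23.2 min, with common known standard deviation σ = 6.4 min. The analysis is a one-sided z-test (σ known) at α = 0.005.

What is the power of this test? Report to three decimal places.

Standardized effect: d = |μ_{line A} − μ_{line B}| / σ = |25.3 − 23.2| / 6.4 = 0.3281
Noncentrality parameter: δ = d / √(1/n₁ + 1/n₂) = 0.3281 / √(1/30 + 1/63) = 1.4792
Critical value for a one-sided test at α = 0.005: z_α = 2.576.
Power = P(Z > 2.576 − δ) = Φ(-1.097) = 0.1364.

Power ≈ 0.136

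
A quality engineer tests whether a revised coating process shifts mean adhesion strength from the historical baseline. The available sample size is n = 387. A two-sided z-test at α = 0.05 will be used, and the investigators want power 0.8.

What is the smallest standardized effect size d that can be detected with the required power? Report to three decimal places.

Required noncentrality: δ = z_{0.025} + z_{0.20} = 1.960 + 0.842 = 2.802.
(Lower-tail contribution to power is negligible for δ > 0.)
δ = d·√n ⇒ d = δ/√n = 2.802/√387 = 0.1424.

d ≈ 0.142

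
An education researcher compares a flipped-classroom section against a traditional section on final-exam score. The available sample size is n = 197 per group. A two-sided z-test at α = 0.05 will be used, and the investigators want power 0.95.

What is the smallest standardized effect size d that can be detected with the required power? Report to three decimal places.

Need Φ(δ − 1.960) = 0.95, so δ = 1.960 + 1.645 = 3.605.
(The second rejection-region term Φ(−δ − z_{α/2}) is negligible and dropped.)
δ = d·√(n/2) ⇒ d = δ/√(n/2) = 3.605/√(197/2) = 0.3632.

d ≈ 0.363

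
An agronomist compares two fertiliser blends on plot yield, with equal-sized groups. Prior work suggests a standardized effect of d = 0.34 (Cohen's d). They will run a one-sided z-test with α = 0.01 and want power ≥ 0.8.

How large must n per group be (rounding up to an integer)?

n = 174 per group

Set Φ(δ − 2.326) = 0.8; then δ − 2.326 = Φ⁻¹(0.8) = 0.842, giving δ = 3.168.
δ = d·√(n/2) ⇒ n = 2(δ/d)² = 2 × (3.168 / 0.34)² = 173.63.
Round up to the next whole unit.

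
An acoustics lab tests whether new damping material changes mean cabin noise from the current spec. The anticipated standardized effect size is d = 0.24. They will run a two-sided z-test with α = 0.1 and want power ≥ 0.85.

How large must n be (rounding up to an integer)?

n = 125

Set Φ(δ − 1.645) = 0.85; then δ − 1.645 = Φ⁻¹(0.85) = 1.036, giving δ = 2.681.
(Ignoring the negligible lower-tail rejection probability gives the usual closed-form inversion.)
δ = d·√n ⇒ n = (δ/d)² = (2.681 / 0.24)² = 124.81.
Rounding up, n = 125.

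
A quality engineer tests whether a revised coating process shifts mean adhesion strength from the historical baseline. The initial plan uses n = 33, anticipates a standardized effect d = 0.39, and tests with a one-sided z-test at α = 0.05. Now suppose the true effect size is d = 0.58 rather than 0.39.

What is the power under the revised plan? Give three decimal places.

With d = 0.58: δ = d·√n = 0.58 × √33 = 3.3318. Critical value z_{0.05} = 1.645.
Revised power = Φ(δ − 1.645) = Φ(1.687) = 0.9542.

Power ≈ 0.954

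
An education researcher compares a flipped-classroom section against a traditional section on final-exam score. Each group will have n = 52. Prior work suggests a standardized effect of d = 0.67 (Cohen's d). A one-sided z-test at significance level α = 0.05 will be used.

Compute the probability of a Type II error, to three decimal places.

β ≈ 0.038

Noncentrality parameter: λ = d·√(n/2) = 0.67 × √(52/2) = 3.4163
One-sided α = 0.05 → critical value z_{0.05} = 1.645.
Power = Φ(λ − 1.645) = Φ(1.771) = 0.9618.
Type II error: β = 1 − power = 1 − 0.9618 = 0.0382.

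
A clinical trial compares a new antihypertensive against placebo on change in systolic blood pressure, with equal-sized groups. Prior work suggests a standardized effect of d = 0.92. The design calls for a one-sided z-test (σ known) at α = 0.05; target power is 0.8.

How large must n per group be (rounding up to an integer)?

n = 15 per group

For power 0.8 need Φ(δ − z_{0.05}) = 0.8, so δ = z_{0.05} + z_{0.20} = 1.645 + 0.842 = 2.486.
δ = d·√(n/2) ⇒ n = 2(δ/d)² = 2 × (2.486 / 0.92)² = 14.61.
Round up to the next whole unit.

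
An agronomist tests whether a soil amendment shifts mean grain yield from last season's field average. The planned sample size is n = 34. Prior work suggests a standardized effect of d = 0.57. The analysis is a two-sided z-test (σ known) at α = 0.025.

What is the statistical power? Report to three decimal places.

Noncentrality parameter: δ = d·√n = 0.57 × √34 = 3.3236
Critical value for a two-sided test at α = 0.025: z_{α/2} = 2.241.
Power = Φ(δ − 2.241) + Φ(−δ − 2.241) = Φ(1.082) + Φ(-5.565) = 0.8604 + 0.0000 = 0.8604.

Power ≈ 0.860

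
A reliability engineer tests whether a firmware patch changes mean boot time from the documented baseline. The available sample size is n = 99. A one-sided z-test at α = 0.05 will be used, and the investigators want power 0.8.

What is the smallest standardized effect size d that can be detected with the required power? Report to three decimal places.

d ≈ 0.250

Need Φ(δ − 1.645) = 0.8, so δ = 1.645 + 0.842 = 2.486.
δ = d·√n ⇒ d = δ/√n = 2.486/√99 = 0.2499.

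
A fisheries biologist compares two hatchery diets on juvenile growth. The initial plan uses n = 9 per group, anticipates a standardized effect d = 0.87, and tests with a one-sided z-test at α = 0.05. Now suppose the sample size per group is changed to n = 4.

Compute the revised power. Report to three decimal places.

With n = 4 per group: δ = d·√(n/2) = 0.87 × √(4/2) = 1.2304. Critical value z_{0.05} = 1.645.
Revised power = P(Z > 1.645 − δ) = Φ(-0.414) = 0.3393.

Power ≈ 0.339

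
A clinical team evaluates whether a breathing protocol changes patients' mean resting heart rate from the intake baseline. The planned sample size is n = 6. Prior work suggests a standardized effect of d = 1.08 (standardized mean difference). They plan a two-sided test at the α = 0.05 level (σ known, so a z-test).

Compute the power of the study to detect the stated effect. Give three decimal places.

Noncentrality parameter: δ = d·√n = 1.08 × √6 = 2.6454
Two-sided α = 0.05 → critical value z_{0.025} = 1.960.
Power = Φ(δ − 1.960) + Φ(−δ − 1.960) = Φ(0.685) + Φ(-4.605) = 0.7535 + 0.0000 = 0.7535.

Power ≈ 0.753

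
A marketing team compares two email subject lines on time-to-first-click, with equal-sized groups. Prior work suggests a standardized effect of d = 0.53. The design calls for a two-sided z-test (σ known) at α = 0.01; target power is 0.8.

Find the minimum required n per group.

n = 84 per group

Set Φ(δ − 2.576) = 0.8; then δ − 2.576 = Φ⁻¹(0.8) = 0.842, giving δ = 3.417.
(The Φ(−δ − z_{α/2}) term is vanishingly small for δ > 0 and is dropped in the standard sample-size formula.)
δ = d·√(n/2) ⇒ n = 2(δ/d)² = 2 × (3.417 / 0.53)² = 83.15.
Rounding up, n = 84 per group.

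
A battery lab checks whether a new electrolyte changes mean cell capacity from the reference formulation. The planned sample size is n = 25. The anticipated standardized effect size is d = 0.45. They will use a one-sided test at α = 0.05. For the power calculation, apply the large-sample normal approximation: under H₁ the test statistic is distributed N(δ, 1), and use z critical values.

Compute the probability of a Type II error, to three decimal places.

Noncentrality parameter: δ = d·√n = 0.45 × √25 = 2.2500
One-sided α = 0.05 → critical value z_{0.05} = 1.645.
Power = P(Z > 1.645 − δ) = Φ(0.605) = 0.7275.
Type II error: β = 1 − power = 1 − 0.7275 = 0.2725.

β ≈ 0.273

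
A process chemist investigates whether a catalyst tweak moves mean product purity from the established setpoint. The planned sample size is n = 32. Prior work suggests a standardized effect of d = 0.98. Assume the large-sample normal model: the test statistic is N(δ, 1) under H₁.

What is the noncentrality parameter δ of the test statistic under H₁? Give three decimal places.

δ ≈ 5.544

The noncentrality parameter scales effect size by the design's sample-size factor: δ = d·√n = 0.98 × √32 = 5.5437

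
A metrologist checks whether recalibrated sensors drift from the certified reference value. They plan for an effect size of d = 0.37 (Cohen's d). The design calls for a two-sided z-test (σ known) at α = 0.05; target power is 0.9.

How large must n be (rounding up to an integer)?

Set Φ(δ − 1.960) = 0.9; then δ − 1.960 = Φ⁻¹(0.9) = 1.282, giving δ = 3.242.
(Ignoring the negligible lower-tail rejection probability gives the usual closed-form inversion.)
δ = d·√n ⇒ n = (δ/d)² = (3.242 / 0.37)² = 76.75.
Round up to the next whole unit.

n = 77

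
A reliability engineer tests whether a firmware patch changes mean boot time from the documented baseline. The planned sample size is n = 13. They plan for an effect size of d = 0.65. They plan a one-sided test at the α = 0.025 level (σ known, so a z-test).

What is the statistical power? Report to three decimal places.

Power ≈ 0.649

Noncentrality parameter: δ = d·√n = 0.65 × √13 = 2.3436
One-sided α = 0.025 → critical value z_{0.025} = 1.960.
Power = Φ(δ − 1.960) = Φ(0.384) = 0.6494.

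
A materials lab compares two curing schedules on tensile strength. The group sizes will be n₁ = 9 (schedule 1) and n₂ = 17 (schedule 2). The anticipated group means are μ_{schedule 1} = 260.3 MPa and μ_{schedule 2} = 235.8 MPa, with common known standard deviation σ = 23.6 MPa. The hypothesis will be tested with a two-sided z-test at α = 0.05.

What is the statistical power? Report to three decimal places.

Standardized effect: d = |μ_{schedule 1} − μ_{schedule 2}| / σ = |260.3 − 235.8| / 23.6 = 1.0381
Noncentrality parameter: δ = d / √(1/n₁ + 1/n₂) = 1.0381 / √(1/9 + 1/17) = 2.5183
Two-sided α = 0.05 → critical value z_{0.025} = 1.960.
Power = Φ(δ − 1.960) + Φ(−δ − 1.960) = Φ(0.558) + Φ(-4.478) = 0.7117 + 0.0000 = 0.7117.

Power ≈ 0.712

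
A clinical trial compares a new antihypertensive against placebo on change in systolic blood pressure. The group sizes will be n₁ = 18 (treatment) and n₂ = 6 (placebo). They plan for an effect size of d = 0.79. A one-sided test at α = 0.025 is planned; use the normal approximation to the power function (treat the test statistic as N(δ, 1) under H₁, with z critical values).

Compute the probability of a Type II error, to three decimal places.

β ≈ 0.612

Noncentrality parameter: δ = d / √(1/n₁ + 1/n₂) = 0.79 / √(1/18 + 1/6) = 1.6758
Critical value for a one-sided test at α = 0.025: z_α = 1.960.
Power = Φ(δ − 1.960) = Φ(-0.284) = 0.3882.
Type II error: β = 1 − power = 1 − 0.3882 = 0.6118.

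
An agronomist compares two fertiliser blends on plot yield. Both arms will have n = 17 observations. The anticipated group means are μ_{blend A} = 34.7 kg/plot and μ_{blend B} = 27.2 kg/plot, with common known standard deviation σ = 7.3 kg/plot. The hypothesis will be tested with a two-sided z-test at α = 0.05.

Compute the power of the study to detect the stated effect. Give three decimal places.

Power ≈ 0.850

Standardized effect: d = |μ_{blend A} − μ_{blend B}| / σ = |34.7 − 27.2| / 7.3 = 1.0274
Noncentrality parameter: λ = d·√(n/2) = 1.0274 × √(17/2) = 2.9954
Two-sided α = 0.05 → critical value z_{0.025} = 1.960.
Power = Φ(λ − 1.960) + Φ(−λ − 1.960) = Φ(1.035) + Φ(-4.955) = 0.8498 + 0.0000 = 0.8498.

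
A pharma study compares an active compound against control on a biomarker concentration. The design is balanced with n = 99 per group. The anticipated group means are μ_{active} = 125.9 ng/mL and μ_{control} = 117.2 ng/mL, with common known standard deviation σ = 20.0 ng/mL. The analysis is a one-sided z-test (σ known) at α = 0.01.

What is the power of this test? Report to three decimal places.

Standardized effect: d = |μ_{active} − μ_{control}| / σ = |125.9 − 117.2| / 20.0 = 0.4350
Noncentrality parameter: δ = d·√(n/2) = 0.4350 × √(99/2) = 3.0605
One-sided α = 0.01 → critical value z_{0.01} = 2.326.
Power = Φ(δ − 2.326) = Φ(0.734) = 0.7686.

Power ≈ 0.769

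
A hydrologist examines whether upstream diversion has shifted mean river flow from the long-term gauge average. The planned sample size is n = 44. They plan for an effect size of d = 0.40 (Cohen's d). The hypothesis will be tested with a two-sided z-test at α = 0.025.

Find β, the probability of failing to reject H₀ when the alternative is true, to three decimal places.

β ≈ 0.340

Noncentrality parameter: δ = d·√n = 0.40 × √44 = 2.6533
Two-sided α = 0.025 → critical value z_{0.0125} = 2.241.
Power = Φ(δ − 2.241) + Φ(−δ − 2.241) = Φ(0.412) + Φ(-4.895) = 0.6598 + 0.0000 = 0.6598.
Type II error: β = 1 − power = 1 − 0.6598 = 0.3402.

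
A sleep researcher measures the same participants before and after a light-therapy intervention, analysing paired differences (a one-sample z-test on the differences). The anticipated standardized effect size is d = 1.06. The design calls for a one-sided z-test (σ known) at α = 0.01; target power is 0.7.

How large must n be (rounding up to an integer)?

Set Φ(δ − 2.326) = 0.7; then δ − 2.326 = Φ⁻¹(0.7) = 0.524, giving δ = 2.851.
δ = d·√n ⇒ n = (δ/d)² = (2.851 / 1.06)² = 7.23.
Rounding up, n = 8.

n = 8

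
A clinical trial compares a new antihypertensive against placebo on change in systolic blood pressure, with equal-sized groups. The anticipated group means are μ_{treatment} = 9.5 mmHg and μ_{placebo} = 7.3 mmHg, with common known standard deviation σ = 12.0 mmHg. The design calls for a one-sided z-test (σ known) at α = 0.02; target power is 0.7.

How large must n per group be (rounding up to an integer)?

Standardized effect: d = |μ_{treatment} − μ_{placebo}| / σ = |9.5 − 7.3| / 12.0 = 0.1833
Set Φ(δ − 2.054) = 0.7; then δ − 2.054 = Φ⁻¹(0.7) = 0.524, giving δ = 2.578.
δ = d·√(n/2) ⇒ n = 2(δ/d)² = 2 × (2.578 / 0.1833)² = 395.52.
Rounding up, n = 396 per group.

n = 396 per group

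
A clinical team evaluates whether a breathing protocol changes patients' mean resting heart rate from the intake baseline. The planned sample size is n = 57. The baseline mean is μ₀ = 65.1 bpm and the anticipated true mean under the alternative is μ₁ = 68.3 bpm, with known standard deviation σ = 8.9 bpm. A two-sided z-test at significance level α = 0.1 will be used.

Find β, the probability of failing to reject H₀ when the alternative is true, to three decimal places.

Standardized effect: d = |μ₁ − μ₀| / σ = |68.3 − 65.1| / 8.9 = 0.3596
Noncentrality parameter: δ = d·√n = 0.3596 × √57 = 2.7145
Two-sided α = 0.1 → critical value z_{0.05} = 1.645.
Power = Φ(δ − 1.645) + Φ(−δ − 1.645) = Φ(1.070) + Φ(-4.359) = 0.8576 + 0.0000 = 0.8576.
Type II error: β = 1 − power = 1 − 0.8576 = 0.1424.

β ≈ 0.142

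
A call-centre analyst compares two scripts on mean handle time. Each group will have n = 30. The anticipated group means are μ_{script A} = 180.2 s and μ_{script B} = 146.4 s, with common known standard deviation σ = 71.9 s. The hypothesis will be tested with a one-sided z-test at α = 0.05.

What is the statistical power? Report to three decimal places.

Power ≈ 0.570

Standardized effect: d = |μ_{script A} − μ_{script B}| / σ = |180.2 − 146.4| / 71.9 = 0.4701
Noncentrality parameter: δ = d·√(n/2) = 0.4701 × √(30/2) = 1.8207
Critical value for a one-sided test at α = 0.05: z_α = 1.645.
Power = P(Z > 1.645 − δ) = Φ(0.176) = 0.5698.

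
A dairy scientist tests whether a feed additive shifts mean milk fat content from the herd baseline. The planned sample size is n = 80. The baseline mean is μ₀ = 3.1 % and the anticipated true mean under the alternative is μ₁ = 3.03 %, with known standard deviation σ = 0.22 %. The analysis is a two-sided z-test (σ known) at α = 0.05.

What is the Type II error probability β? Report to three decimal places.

Standardized effect: d = |μ₁ − μ₀| / σ = |3.03 − 3.1| / 0.22 = 0.3182
Noncentrality parameter: δ = d·√n = 0.3182 × √80 = 2.8459
Two-sided α = 0.05 → critical value z_{0.025} = 1.960.
Power = Φ(δ − 1.960) + Φ(−δ − 1.960) = Φ(0.886) + Φ(-4.806) = 0.8122 + 0.0000 = 0.8122.
Type II error: β = 1 − power = 1 − 0.8122 = 0.1878.

β ≈ 0.188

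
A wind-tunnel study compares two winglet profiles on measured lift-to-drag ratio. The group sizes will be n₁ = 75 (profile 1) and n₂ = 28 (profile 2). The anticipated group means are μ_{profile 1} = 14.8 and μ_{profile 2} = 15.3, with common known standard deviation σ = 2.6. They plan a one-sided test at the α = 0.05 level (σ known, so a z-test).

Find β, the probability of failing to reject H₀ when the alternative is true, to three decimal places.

β ≈ 0.781

Standardized effect: d = |μ_{profile 1} − μ_{profile 2}| / σ = |14.8 − 15.3| / 2.6 = 0.1923
Noncentrality parameter: δ = d / √(1/n₁ + 1/n₂) = 0.1923 / √(1/75 + 1/28) = 0.8683
One-sided α = 0.05 → critical value z_{0.05} = 1.645.
Power = Φ(δ − 1.645) = Φ(-0.777) = 0.2187.
Type II error: β = 1 − power = 1 − 0.2187 = 0.7813.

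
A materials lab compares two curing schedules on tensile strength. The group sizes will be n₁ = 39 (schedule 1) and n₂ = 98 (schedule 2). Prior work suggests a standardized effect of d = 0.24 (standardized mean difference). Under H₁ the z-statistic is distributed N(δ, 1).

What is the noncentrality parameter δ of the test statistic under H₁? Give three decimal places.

δ ≈ 1.268

δ = d / √(1/n₁ + 1/n₂) = 0.24 / √(1/39 + 1/98) = 1.2676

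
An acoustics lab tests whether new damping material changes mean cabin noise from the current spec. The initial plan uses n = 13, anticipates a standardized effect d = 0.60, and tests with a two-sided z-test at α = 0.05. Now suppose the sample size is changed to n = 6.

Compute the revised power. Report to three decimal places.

Power ≈ 0.312

With n = 6: δ = d·√n = 0.60 × √6 = 1.4697. Critical value z_{0.025} = 1.960.
Revised power = Φ(δ − 1.960) + Φ(−δ − 1.960) = Φ(-0.490) + Φ(-3.430) = 0.3120 + 0.0003 = 0.3123.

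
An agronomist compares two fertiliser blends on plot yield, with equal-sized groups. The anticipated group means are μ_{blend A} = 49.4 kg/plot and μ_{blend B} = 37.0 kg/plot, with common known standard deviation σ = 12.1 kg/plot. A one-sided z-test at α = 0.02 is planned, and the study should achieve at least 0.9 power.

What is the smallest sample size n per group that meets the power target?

n = 22 per group

Standardized effect: d = |μ_{blend A} − μ_{blend B}| / σ = |49.4 − 37.0| / 12.1 = 1.0248
Set Φ(δ − 2.054) = 0.9; then δ − 2.054 = Φ⁻¹(0.9) = 1.282, giving δ = 3.335.
δ = d·√(n/2) ⇒ n = 2(δ/d)² = 2 × (3.335 / 1.0248)² = 21.18.
Rounding up, n = 22 per group.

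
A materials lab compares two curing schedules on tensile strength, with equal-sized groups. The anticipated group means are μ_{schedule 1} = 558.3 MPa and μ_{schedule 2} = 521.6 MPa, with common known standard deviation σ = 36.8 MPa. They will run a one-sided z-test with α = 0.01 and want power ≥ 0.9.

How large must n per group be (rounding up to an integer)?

Standardized effect: d = |μ_{schedule 1} − μ_{schedule 2}| / σ = |558.3 − 521.6| / 36.8 = 0.9973
For power 0.9 need Φ(δ − z_{0.01}) = 0.9, so δ = z_{0.01} + z_{0.10} = 2.326 + 1.282 = 3.608.
δ = d·√(n/2) ⇒ n = 2(δ/d)² = 2 × (3.608 / 0.9973)² = 26.18.
Rounding up, n = 27 per group.

n = 27 per group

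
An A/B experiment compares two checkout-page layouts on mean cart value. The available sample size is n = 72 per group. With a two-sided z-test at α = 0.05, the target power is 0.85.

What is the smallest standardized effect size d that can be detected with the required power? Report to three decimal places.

Need Φ(δ − 1.960) = 0.85, so δ = 1.960 + 1.036 = 2.996.
(Lower-tail contribution to power is negligible for δ > 0.)
δ = d·√(n/2) ⇒ d = δ/√(n/2) = 2.996/√(72/2) = 0.4994.

d ≈ 0.499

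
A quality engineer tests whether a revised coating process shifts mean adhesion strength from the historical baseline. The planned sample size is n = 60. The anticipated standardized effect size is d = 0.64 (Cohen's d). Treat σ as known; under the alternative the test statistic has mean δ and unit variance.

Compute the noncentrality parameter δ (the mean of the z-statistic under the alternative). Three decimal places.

δ = d·√n = 0.64 × √60 = 4.9574

δ ≈ 4.957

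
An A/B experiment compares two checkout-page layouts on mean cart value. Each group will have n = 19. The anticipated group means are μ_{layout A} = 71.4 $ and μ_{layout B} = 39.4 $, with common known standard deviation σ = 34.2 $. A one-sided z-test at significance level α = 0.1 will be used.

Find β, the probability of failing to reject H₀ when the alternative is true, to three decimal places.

Standardized effect: d = |μ_{layout A} − μ_{layout B}| / σ = |71.4 − 39.4| / 34.2 = 0.9357
Noncentrality parameter: δ = d·√(n/2) = 0.9357 × √(19/2) = 2.8839
Critical value for a one-sided test at α = 0.1: z_α = 1.282.
Power = Φ(δ − 1.282) = Φ(1.602) = 0.9455.
Type II error: β = 1 − power = 1 − 0.9455 = 0.0545.

β ≈ 0.055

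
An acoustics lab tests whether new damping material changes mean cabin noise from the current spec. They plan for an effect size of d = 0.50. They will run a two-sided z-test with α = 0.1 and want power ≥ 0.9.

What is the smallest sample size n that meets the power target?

n = 35

Set Φ(δ − 1.645) = 0.9; then δ − 1.645 = Φ⁻¹(0.9) = 1.282, giving δ = 2.926.
(Ignoring the negligible lower-tail rejection probability gives the usual closed-form inversion.)
δ = d·√n ⇒ n = (δ/d)² = (2.926 / 0.50)² = 34.26.
Round up to the next whole unit.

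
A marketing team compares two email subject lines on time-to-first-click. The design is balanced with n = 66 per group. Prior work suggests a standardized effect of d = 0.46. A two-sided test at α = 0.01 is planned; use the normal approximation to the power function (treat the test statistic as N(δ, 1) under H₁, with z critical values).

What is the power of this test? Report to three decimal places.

Noncentrality parameter: δ = d·√(n/2) = 0.46 × √(66/2) = 2.6425
Critical value for a two-sided test at α = 0.01: z_{α/2} = 2.576.
Power = Φ(δ − 2.576) + Φ(−δ − 2.576) = Φ(0.067) + Φ(-5.218) = 0.5266 + 0.0000 = 0.5266.

Power ≈ 0.527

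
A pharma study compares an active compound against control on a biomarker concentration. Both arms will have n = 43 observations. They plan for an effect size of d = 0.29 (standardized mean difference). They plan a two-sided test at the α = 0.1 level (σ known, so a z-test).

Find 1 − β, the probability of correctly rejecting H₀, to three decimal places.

Power ≈ 0.383

Noncentrality parameter: λ = d·√(n/2) = 0.29 × √(43/2) = 1.3447
Two-sided α = 0.1 → critical value z_{0.05} = 1.645.
Power = Φ(λ − 1.645) + Φ(−λ − 1.645) = Φ(-0.300) + Φ(-2.990) = 0.3820 + 0.0014 = 0.3834.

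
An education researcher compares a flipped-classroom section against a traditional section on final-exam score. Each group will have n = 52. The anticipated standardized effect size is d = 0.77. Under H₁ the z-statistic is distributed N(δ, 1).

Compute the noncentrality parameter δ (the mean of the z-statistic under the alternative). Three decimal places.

δ ≈ 3.926

δ = d·√(n/2) = 0.77 × √(52/2) = 3.9262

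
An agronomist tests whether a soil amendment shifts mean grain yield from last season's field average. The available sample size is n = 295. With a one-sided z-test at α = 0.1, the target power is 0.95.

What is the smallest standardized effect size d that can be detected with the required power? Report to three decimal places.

d ≈ 0.170

Required noncentrality: δ = z_{0.1} + z_{0.05} = 1.282 + 1.645 = 2.926.
δ = d·√n ⇒ d = δ/√n = 2.926/√295 = 0.1704.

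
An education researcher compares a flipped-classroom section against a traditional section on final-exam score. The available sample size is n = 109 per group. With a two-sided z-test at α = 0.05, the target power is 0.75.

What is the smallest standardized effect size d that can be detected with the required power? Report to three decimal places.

Need Φ(δ − 1.960) = 0.75, so δ = 1.960 + 0.674 = 2.634.
(The second rejection-region term Φ(−δ − z_{α/2}) is negligible and dropped.)
δ = d·√(n/2) ⇒ d = δ/√(n/2) = 2.634/√(109/2) = 0.3569.

d ≈ 0.357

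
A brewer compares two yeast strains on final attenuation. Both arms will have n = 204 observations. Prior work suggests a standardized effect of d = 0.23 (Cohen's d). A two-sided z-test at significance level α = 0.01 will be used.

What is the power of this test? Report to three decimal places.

Noncentrality parameter: λ = d·√(n/2) = 0.23 × √(204/2) = 2.3229
Critical value for a two-sided test at α = 0.01: z_{α/2} = 2.576.
Power = Φ(λ − 2.576) + Φ(−λ − 2.576) = Φ(-0.253) + Φ(-4.899) = 0.4002 + 0.0000 = 0.4002.

Power ≈ 0.400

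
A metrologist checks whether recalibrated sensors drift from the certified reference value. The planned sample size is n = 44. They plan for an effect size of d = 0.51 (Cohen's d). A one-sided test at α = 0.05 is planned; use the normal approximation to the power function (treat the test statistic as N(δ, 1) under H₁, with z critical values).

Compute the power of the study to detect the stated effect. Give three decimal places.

Noncentrality parameter: δ = d·√n = 0.51 × √44 = 3.3830
Critical value for a one-sided test at α = 0.05: z_α = 1.645.
Power = P(Z > 1.645 − δ) = Φ(1.738) = 0.9589.

Power ≈ 0.959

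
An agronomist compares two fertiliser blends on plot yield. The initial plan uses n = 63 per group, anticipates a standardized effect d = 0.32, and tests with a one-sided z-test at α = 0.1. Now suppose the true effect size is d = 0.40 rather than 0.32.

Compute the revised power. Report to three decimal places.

With d = 0.40: δ = d·√(n/2) = 0.40 × √(63/2) = 2.2450. Critical value z_{0.1} = 1.282.
Revised power = P(Z > 1.282 − δ) = Φ(0.963) = 0.8323.

Power ≈ 0.832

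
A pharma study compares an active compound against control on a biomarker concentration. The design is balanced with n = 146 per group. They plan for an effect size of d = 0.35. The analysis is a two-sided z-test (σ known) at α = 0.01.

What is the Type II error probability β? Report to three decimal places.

β ≈ 0.339

Noncentrality parameter: δ = d·√(n/2) = 0.35 × √(146/2) = 2.9904
Two-sided α = 0.01 → critical value z_{0.005} = 2.576.
Power = Φ(δ − 2.576) + Φ(−δ − 2.576) = Φ(0.415) + Φ(-5.566) = 0.6608 + 0.0000 = 0.6608.
Type II error: β = 1 − power = 1 − 0.6608 = 0.3392.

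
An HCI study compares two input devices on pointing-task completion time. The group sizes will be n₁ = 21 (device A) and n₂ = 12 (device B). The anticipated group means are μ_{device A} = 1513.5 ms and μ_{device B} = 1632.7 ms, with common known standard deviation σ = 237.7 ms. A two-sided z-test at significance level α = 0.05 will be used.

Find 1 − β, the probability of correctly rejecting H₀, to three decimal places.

Standardized effect: d = |μ_{device A} − μ_{device B}| / σ = |1513.5 − 1632.7| / 237.7 = 0.5015
Noncentrality parameter: δ = d / √(1/n₁ + 1/n₂) = 0.5015 / √(1/21 + 1/12) = 1.3858
Critical value for a two-sided test at α = 0.05: z_{α/2} = 1.960.
Power = Φ(δ − 1.960) + Φ(−δ − 1.960) = Φ(-0.574) + Φ(-3.346) = 0.2829 + 0.0004 = 0.2833.

Power ≈ 0.283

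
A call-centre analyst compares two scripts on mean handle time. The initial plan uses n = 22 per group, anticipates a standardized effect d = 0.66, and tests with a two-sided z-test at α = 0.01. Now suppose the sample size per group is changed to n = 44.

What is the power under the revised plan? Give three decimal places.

With n = 44 per group: δ = d·√(n/2) = 0.66 × √(44/2) = 3.0957. Critical value z_{0.005} = 2.576.
Revised power = Φ(δ − 2.576) + Φ(−δ − 2.576) = Φ(0.520) + Φ(-5.672) = 0.6984 + 0.0000 = 0.6984.

Power ≈ 0.698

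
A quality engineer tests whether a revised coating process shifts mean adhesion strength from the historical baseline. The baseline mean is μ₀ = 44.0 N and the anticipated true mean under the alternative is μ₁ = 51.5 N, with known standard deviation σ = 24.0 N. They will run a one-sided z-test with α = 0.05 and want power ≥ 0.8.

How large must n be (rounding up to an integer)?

n = 64

Standardized effect: d = |μ₁ − μ₀| / σ = |51.5 − 44.0| / 24.0 = 0.3125
Set Φ(δ − 1.645) = 0.8; then δ − 1.645 = Φ⁻¹(0.8) = 0.842, giving δ = 2.486.
δ = d·√n ⇒ n = (δ/d)² = (2.486 / 0.3125)² = 63.31.
Rounding up, n = 64.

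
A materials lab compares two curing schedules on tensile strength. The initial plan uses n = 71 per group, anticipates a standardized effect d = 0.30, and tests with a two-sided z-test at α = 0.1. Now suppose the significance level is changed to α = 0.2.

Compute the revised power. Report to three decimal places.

Power ≈ 0.695

δ = d·√(n/2) = 0.30 × √(71/2) = 1.7875 (unchanged). New critical value: z_{0.1} = 1.282.
Revised power = Φ(δ − 1.282) + Φ(−δ − 1.282) = Φ(0.506) + Φ(-3.069) = 0.6935 + 0.0011 = 0.6946.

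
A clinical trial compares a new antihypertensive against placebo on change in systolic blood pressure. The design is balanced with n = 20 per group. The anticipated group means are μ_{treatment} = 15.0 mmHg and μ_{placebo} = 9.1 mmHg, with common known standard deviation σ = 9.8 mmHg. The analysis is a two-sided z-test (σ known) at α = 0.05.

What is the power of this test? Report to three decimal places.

Standardized effect: d = |μ_{treatment} − μ_{placebo}| / σ = |15.0 − 9.1| / 9.8 = 0.6020
Noncentrality parameter: δ = d·√(n/2) = 0.6020 × √(20/2) = 1.9038
Critical value for a two-sided test at α = 0.05: z_{α/2} = 1.960.
Power = Φ(δ − 1.960) + Φ(−δ − 1.960) = Φ(-0.056) + Φ(-3.864) = 0.4776 + 0.0001 = 0.4777.

Power ≈ 0.478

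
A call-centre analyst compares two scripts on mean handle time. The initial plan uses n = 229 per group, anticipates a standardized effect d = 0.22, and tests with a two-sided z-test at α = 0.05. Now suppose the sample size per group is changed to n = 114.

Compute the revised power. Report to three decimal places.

Power ≈ 0.383

With n = 114 per group: δ = d·√(n/2) = 0.22 × √(114/2) = 1.6610. Critical value z_{0.025} = 1.960.
Revised power = Φ(δ − 1.960) + Φ(−δ − 1.960) = Φ(-0.299) + Φ(-3.621) = 0.3825 + 0.0001 = 0.3826.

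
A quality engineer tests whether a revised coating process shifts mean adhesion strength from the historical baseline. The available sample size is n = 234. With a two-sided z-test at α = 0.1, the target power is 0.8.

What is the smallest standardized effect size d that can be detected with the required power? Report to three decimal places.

Required noncentrality: δ = z_{0.05} + z_{0.20} = 1.645 + 0.842 = 2.486.
(Lower-tail contribution to power is negligible for δ > 0.)
δ = d·√n ⇒ d = δ/√n = 2.486/√234 = 0.1625.

d ≈ 0.163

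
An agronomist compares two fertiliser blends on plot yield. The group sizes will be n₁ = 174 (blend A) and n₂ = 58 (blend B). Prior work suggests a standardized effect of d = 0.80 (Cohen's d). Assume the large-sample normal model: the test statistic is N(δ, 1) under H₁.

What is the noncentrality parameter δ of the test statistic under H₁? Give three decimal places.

δ ≈ 5.276

δ = d / √(1/n₁ + 1/n₂) = 0.80 / √(1/174 + 1/58) = 5.2764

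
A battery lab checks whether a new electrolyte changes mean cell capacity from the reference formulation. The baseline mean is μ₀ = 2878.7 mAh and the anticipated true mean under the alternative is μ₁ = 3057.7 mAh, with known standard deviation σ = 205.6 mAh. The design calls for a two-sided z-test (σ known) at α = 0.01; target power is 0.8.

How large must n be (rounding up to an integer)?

Standardized effect: d = |μ₁ − μ₀| / σ = |3057.7 − 2878.7| / 205.6 = 0.8706
Set Φ(δ − 2.576) = 0.8; then δ − 2.576 = Φ⁻¹(0.8) = 0.842, giving δ = 3.417.
(For δ > 0 the lower-tail rejection region contributes negligibly to power, so the one-term inversion is standard.)
δ = d·√n ⇒ n = (δ/d)² = (3.417 / 0.8706)² = 15.41.
Round up to the next whole unit.

n = 16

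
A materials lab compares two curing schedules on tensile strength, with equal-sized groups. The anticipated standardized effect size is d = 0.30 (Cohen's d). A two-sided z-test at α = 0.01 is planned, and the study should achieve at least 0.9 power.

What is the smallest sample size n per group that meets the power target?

Set Φ(δ − 2.576) = 0.9; then δ − 2.576 = Φ⁻¹(0.9) = 1.282, giving δ = 3.857.
(Ignoring the negligible lower-tail rejection probability gives the usual closed-form inversion.)
δ = d·√(n/2) ⇒ n = 2(δ/d)² = 2 × (3.857 / 0.30)² = 330.65.
Rounding up, n = 331 per group.

n = 331 per group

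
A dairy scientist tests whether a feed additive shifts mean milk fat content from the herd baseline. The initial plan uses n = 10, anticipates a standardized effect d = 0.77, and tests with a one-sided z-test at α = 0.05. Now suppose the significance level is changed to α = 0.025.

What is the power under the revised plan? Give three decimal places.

δ = d·√n = 0.77 × √10 = 2.4350 (unchanged). New critical value: z_{0.025} = 1.960.
Revised power = Φ(δ − 1.960) = Φ(0.475) = 0.6826.

Power ≈ 0.683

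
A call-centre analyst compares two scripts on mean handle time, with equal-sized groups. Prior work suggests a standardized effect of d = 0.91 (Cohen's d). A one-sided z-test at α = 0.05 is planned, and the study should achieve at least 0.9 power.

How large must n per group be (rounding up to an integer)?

n = 21 per group

For power 0.9 need Φ(δ − z_{0.05}) = 0.9, so δ = z_{0.05} + z_{0.10} = 1.645 + 1.282 = 2.926.
δ = d·√(n/2) ⇒ n = 2(δ/d)² = 2 × (2.926 / 0.91)² = 20.68.
Rounding up, n = 21 per group.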